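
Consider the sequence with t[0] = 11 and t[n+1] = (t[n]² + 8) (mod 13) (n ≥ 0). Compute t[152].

9

We have t[0] = 11, t[1] = 12, t[2] = 9, t[3] = 11.
The sequence repeats with period 3.
(152 - 0) mod 3 = 2, so t[152] = t[2] = 9.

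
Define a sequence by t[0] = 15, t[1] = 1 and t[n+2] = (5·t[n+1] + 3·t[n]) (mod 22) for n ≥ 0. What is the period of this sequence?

30

Computing terms: t[0] = 15, t[1] = 1, t[2] = 6, t[3] = 11, t[4] = 7, t[5] = 2, t[6] = 9, t[7] = 7, t[8] = 18, t[9] = 1, t[10] = 15, t[11] = 12, t[12] = 17, t[13] = 11, t[14] = 18, t[15] = 13, t[16] = 9, t[17] = 18, t[18] = 7, t[19] = 1, t[20] = 4, t[21] = 1, t[22] = 17, t[23] = 0, t[24] = 7, t[25] = 13, t[26] = 20, t[27] = 7, t[28] = 7, t[29] = 12, t[30] = 15, t[31] = 1.
Since (t[30], t[31]) = (t[0], t[1]) = (15, 1) (two consecutive terms determine the rest), the sequence is periodic with period 30.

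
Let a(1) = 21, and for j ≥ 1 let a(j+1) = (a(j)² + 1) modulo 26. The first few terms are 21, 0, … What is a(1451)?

1

Computing terms: a(1) = 21, a(2) = 0, a(3) = 1, a(4) = 2, a(5) = 5, a(6) = 0.
Since a(6) = a(2) = 0, the sequence is eventually periodic: after a pre-period of length 1 it cycles with period 4.
For j ≥ 2, a(j) depends only on (j - 2) mod 4. (1451 - 2) mod 4 = 1, so a(1451) = a(3) = 1.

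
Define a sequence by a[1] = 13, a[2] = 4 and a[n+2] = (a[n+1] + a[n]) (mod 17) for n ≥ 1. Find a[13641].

2

a[1] = 13, a[2] = 4, a[3] = 0, a[4] = 4, a[5] = 4, a[6] = 8, a[7] = 12, a[8] = 3, a[9] = 15, a[10] = 1, a[11] = 16, a[12] = 0, a[13] = 16, a[14] = 16, a[15] = 15, a[16] = 14, a[17] = 12, a[18] = 9, a[19] = 4, a[20] = 13, a[21] = 0, a[22] = 13, a[23] = 13, a[24] = 9, a[25] = 5, a[26] = 14, a[27] = 2, a[28] = 16, a[29] = 1, a[30] = 0, a[31] = 1, a[32] = 1, a[33] = 2, a[34] = 3, a[35] = 5, a[36] = 8, a[37] = 13, a[38] = 4.
Since (a[37], a[38]) = (a[1], a[2]) = (13, 4) (two consecutive terms determine the rest), the sequence is periodic with period 36.
(13641 - 1) mod 36 = 32, so a[13641] = a[33] = 2.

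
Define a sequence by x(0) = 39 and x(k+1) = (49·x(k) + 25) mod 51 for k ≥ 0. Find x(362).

We have x(0) = 39,  x(1) = 49,  x(2) = 29,  x(3) = 18,  x(4) = 40,  x(5) = 47,  x(6) = 33,  x(7) = 10,  x(8) = 5,  x(9) = 15,  x(10) = 46,  x(11) = 35,  x(12) = 6,  x(13) = 13,  x(14) = 50,  x(15) = 27,  x(16) = 22,  x(17) = 32,  x(18) = 12,  x(19) = 1,  x(20) = 23,  x(21) = 30,  x(22) = 16,  x(23) = 44,  x(24) = 39.
The sequence repeats with period 24.
So x(362) = x(0 + ((362-0) mod 24)) = x(2) = 29.

29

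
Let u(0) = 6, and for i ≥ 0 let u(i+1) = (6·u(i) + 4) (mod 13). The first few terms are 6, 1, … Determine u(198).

We have u(0) = 6, u(1) = 1, u(2) = 10, u(3) = 12, u(4) = 11, u(5) = 5, u(6) = 8, u(7) = 0, u(8) = 4, u(9) = 2, u(10) = 3, u(11) = 9, u(12) = 6.
Since u(12) = u(0) = 6, the sequence is periodic with period 12.
So u(198) = u(0 + ((198-0) mod 12)) = u(6) = 8.

8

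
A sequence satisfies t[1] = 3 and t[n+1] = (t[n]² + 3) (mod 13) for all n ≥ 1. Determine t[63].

t[1] = 3,  t[2] = 12,  t[3] = 4,  t[4] = 6,  t[5] = 0,  t[6] = 3.
Since t[6] = t[1] = 3, the sequence is periodic with period 5.
So t[63] = t[1 + ((63-1) mod 5)] = t[3] = 4.

4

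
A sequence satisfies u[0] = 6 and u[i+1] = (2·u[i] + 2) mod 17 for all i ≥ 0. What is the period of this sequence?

Listing terms: u[0] = 6; u[1] = 14; u[2] = 13; u[3] = 11; u[4] = 7; u[5] = 16; u[6] = 0; u[7] = 2; u[8] = 6.
Since u[8] = u[0] = 6, the sequence is periodic with period 8.

8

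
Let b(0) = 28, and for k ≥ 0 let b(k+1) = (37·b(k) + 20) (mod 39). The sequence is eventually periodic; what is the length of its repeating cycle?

12

b(0) = 28,  b(1) = 3,  b(2) = 14,  b(3) = 31,  b(4) = 36,  b(5) = 26,  b(6) = 7,  b(7) = 6,  b(8) = 8,  b(9) = 4,  b(10) = 12,  b(11) = 35,  b(12) = 28.
The sequence repeats with period 12.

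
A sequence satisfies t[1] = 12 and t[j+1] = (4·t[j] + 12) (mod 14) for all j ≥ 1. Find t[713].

4

We have t[1] = 12; t[2] = 4; t[3] = 0; t[4] = 12.
Since t[4] = t[1] = 12, the sequence is periodic with period 3.
(713 - 1) mod 3 = 1, so t[713] = t[2] = 4.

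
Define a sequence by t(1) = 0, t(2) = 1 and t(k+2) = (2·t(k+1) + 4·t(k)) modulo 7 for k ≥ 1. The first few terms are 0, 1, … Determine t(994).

4

t(1) = 0; t(2) = 1; t(3) = 2; t(4) = 1; t(5) = 3; t(6) = 3; t(7) = 4; t(8) = 6; t(9) = 0; t(10) = 3; t(11) = 6; t(12) = 3; t(13) = 2; t(14) = 2; t(15) = 5; t(16) = 4; t(17) = 0; t(18) = 2; t(19) = 4; t(20) = 2; t(21) = 6; t(22) = 6; t(23) = 1; t(24) = 5; t(25) = 0; t(26) = 6; t(27) = 5; t(28) = 6; t(29) = 4; t(30) = 4; t(31) = 3; t(32) = 1; t(33) = 0; t(34) = 4; t(35) = 1; t(36) = 4; t(37) = 5; t(38) = 5; t(39) = 2; t(40) = 3; t(41) = 0; t(42) = 5; t(43) = 3; t(44) = 5; t(45) = 1; t(46) = 1; t(47) = 6; t(48) = 2; t(49) = 0; t(50) = 1.
Since (t(49), t(50)) = (t(1), t(2)) = (0, 1) (two consecutive terms determine the rest), the sequence is periodic with period 48.
(994 - 1) mod 48 = 33, so t(994) = t(34) = 4.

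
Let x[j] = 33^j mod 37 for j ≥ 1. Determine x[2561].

We have x[1] = 33,  x[2] = 16,  x[3] = 10,  x[4] = 34,  x[5] = 12,  x[6] = 26,  x[7] = 7,  x[8] = 9,  x[9] = 1,  x[10] = 33.
The sequence repeats with period 9.
So x[2561] = x[1 + ((2561-1) mod 9)] = x[5] = 12.

12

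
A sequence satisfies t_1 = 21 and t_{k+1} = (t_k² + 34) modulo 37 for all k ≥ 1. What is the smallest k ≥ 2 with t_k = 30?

7

t_1 = 21, t_2 = 31, t_3 = 33, t_4 = 13, t_5 = 18, t_6 = 25, t_7 = 30, t_8 = 9, t_9 = 4, t_{10} = 13.
Since t_{10} = t_4 = 13, the sequence is eventually periodic: after a pre-period of length 3 it cycles with period 6.
The value 30 first appears (with k ≥ 2) at t_7.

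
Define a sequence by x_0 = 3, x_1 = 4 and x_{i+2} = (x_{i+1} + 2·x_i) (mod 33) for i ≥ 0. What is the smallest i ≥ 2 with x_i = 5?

We have x_0 = 3,  x_1 = 4,  x_2 = 10,  x_3 = 18,  x_4 = 5,  x_5 = 8,  x_6 = 18,  x_7 = 1,  x_8 = 4,  x_9 = 6,  x_{10} = 14,  x_{11} = 26,  x_{12} = 21,  x_{13} = 7,  x_{14} = 16,  x_{15} = 30,  x_{16} = 29,  x_{17} = 23,  x_{18} = 15,  x_{19} = 28,  x_{20} = 25,  x_{21} = 15,  x_{22} = 32,  x_{23} = 29,  x_{24} = 27,  x_{25} = 19,  x_{26} = 7,  x_{27} = 12,  x_{28} = 26,  x_{29} = 17,  x_{30} = 3,  x_{31} = 4.
The sequence repeats with period 30.
The value 5 first appears (with i ≥ 2) at x_4.

4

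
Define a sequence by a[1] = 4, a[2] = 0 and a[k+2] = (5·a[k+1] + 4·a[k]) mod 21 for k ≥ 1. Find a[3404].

We have a[1] = 4,  a[2] = 0,  a[3] = 16,  a[4] = 17,  a[5] = 2,  a[6] = 15,  a[7] = 20,  a[8] = 13,  a[9] = 19,  a[10] = 0,  a[11] = 13,  a[12] = 2,  a[13] = 20,  a[14] = 3,  a[15] = 11,  a[16] = 4,  a[17] = 1,  a[18] = 0,  a[19] = 4,  a[20] = 20,  a[21] = 11,  a[22] = 9,  a[23] = 5,  a[24] = 19,  a[25] = 10,  a[26] = 0,  a[27] = 19,  a[28] = 11,  a[29] = 5,  a[30] = 6,  a[31] = 8,  a[32] = 1,  a[33] = 16,  a[34] = 0,  a[35] = 1,  a[36] = 5,  a[37] = 8,  a[38] = 18,  a[39] = 17,  a[40] = 10,  a[41] = 13,  a[42] = 0,  a[43] = 10,  a[44] = 8,  a[45] = 17,  a[46] = 12,  a[47] = 2,  a[48] = 16,  a[49] = 4,  a[50] = 0.
Since (a[49], a[50]) = (a[1], a[2]) = (4, 0) (two consecutive terms determine the rest), the sequence is periodic with period 48.
(3404 - 1) mod 48 = 43, so a[3404] = a[44] = 8.

8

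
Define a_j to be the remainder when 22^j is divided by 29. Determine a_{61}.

13

Listing terms: a_0 = 1; a_1 = 22; a_2 = 20; a_3 = 5; a_4 = 23; a_5 = 13; a_6 = 25; a_7 = 28; a_8 = 7; a_9 = 9; a_{10} = 24; a_{11} = 6; a_{12} = 16; a_{13} = 4; a_{14} = 1.
The sequence repeats with period 14.
So a_{61} = a_{0 + ((61-0) mod 14)} = a_5 = 13.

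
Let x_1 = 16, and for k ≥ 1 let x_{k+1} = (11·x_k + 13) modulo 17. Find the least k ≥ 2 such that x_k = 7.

4

We have x_1 = 16,  x_2 = 2,  x_3 = 1,  x_4 = 7,  x_5 = 5,  x_6 = 0,  x_7 = 13,  x_8 = 3,  x_9 = 12,  x_{10} = 9,  x_{11} = 10,  x_{12} = 4,  x_{13} = 6,  x_{14} = 11,  x_{15} = 15,  x_{16} = 8,  x_{17} = 16.
Since x_{17} = x_1 = 16, the sequence is periodic with period 16.
The value 7 first appears (with k ≥ 2) at x_4.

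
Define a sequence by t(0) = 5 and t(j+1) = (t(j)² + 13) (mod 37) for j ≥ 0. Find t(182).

We have t(0) = 5,  t(1) = 1,  t(2) = 14,  t(3) = 24,  t(4) = 34,  t(5) = 22,  t(6) = 16,  t(7) = 10,  t(8) = 2,  t(9) = 17,  t(10) = 6,  t(11) = 12,  t(12) = 9,  t(13) = 20,  t(14) = 6.
Since t(14) = t(10) = 6, the sequence is eventually periodic: after a pre-period of length 10 it cycles with period 4.
For j ≥ 10, t(j) depends only on (j - 10) mod 4. (182 - 10) mod 4 = 0, so t(182) = t(10) = 6.

6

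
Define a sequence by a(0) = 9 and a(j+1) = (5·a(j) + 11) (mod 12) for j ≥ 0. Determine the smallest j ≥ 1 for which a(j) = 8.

a(0) = 9, a(1) = 8, a(2) = 3, a(3) = 2, a(4) = 9.
The sequence repeats with period 4.
The value 8 first appears (with j ≥ 1) at a(1).

1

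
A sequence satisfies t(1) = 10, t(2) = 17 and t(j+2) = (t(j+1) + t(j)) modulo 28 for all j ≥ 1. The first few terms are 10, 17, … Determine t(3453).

27

We have t(1) = 10; t(2) = 17; t(3) = 27; t(4) = 16; t(5) = 15; t(6) = 3; t(7) = 18; t(8) = 21; t(9) = 11; t(10) = 4; t(11) = 15; t(12) = 19; t(13) = 6; t(14) = 25; t(15) = 3; t(16) = 0; t(17) = 3; t(18) = 3; t(19) = 6; t(20) = 9; t(21) = 15; t(22) = 24; t(23) = 11; t(24) = 7; t(25) = 18; t(26) = 25; t(27) = 15; t(28) = 12; t(29) = 27; t(30) = 11; t(31) = 10; t(32) = 21; t(33) = 3; t(34) = 24; t(35) = 27; t(36) = 23; t(37) = 22; t(38) = 17; t(39) = 11; t(40) = 0; t(41) = 11; t(42) = 11; t(43) = 22; t(44) = 5; t(45) = 27; t(46) = 4; t(47) = 3; t(48) = 7; t(49) = 10; t(50) = 17.
Since (t(49), t(50)) = (t(1), t(2)) = (10, 17) (two consecutive terms determine the rest), the sequence is periodic with period 48.
So t(3453) = t(1 + ((3453-1) mod 48)) = t(45) = 27.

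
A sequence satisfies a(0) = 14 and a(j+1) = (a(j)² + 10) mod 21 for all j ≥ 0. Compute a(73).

Computing terms: a(0) = 14,  a(1) = 17,  a(2) = 5,  a(3) = 14.
The sequence repeats with period 3.
(73 - 0) mod 3 = 1, so a(73) = a(1) = 17.

17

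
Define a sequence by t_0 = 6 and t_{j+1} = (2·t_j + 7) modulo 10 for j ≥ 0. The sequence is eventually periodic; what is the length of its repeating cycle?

t_0 = 6,  t_1 = 9,  t_2 = 5,  t_3 = 7,  t_4 = 1,  t_5 = 9.
Since t_5 = t_1 = 9, the sequence is eventually periodic: after a pre-period of length 1 it cycles with period 4.

4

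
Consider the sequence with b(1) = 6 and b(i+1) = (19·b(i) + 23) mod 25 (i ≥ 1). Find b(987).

16

b(1) = 6, b(2) = 12, b(3) = 1, b(4) = 17, b(5) = 21, b(6) = 22, b(7) = 16, b(8) = 2, b(9) = 11, b(10) = 7, b(11) = 6.
The sequence repeats with period 10.
(987 - 1) mod 10 = 6, so b(987) = b(7) = 16.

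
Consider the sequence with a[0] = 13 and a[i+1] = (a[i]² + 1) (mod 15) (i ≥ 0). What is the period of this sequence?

We have a[0] = 13,  a[1] = 5,  a[2] = 11,  a[3] = 2,  a[4] = 5.
Since a[4] = a[1] = 5, the sequence is eventually periodic: after a pre-period of length 1 it cycles with period 3.

3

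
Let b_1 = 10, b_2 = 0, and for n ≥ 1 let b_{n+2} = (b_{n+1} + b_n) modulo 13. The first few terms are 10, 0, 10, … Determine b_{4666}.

Computing terms: b_1 = 10,  b_2 = 0,  b_3 = 10,  b_4 = 10,  b_5 = 7,  b_6 = 4,  b_7 = 11,  b_8 = 2,  b_9 = 0,  b_{10} = 2,  b_{11} = 2,  b_{12} = 4,  b_{13} = 6,  b_{14} = 10,  b_{15} = 3,  b_{16} = 0,  b_{17} = 3,  b_{18} = 3,  b_{19} = 6,  b_{20} = 9,  b_{21} = 2,  b_{22} = 11,  b_{23} = 0,  b_{24} = 11,  b_{25} = 11,  b_{26} = 9,  b_{27} = 7,  b_{28} = 3,  b_{29} = 10,  b_{30} = 0.
The sequence repeats with period 28.
So b_{4666} = b_{1 + ((4666-1) mod 28)} = b_{18} = 3.

3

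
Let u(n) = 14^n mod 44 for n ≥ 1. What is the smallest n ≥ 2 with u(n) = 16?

Listing terms: u(1) = 14,  u(2) = 20,  u(3) = 16,  u(4) = 4,  u(5) = 12,  u(6) = 36,  u(7) = 20.
Since u(7) = u(2) = 20, the sequence is eventually periodic: after a pre-period of length 1 it cycles with period 5.
The value 16 first appears (with n ≥ 2) at u(3).

3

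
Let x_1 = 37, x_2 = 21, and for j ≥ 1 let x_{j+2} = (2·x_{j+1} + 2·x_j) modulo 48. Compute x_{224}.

Computing terms: x_1 = 37,  x_2 = 21,  x_3 = 20,  x_4 = 34,  x_5 = 12,  x_6 = 44,  x_7 = 16,  x_8 = 24,  x_9 = 32,  x_{10} = 16,  x_{11} = 0,  x_{12} = 32,  x_{13} = 16.
Since (x_{12}, x_{13}) = (x_9, x_{10}) = (32, 16) (two consecutive terms determine the rest), the sequence is eventually periodic: after a pre-period of length 8 it cycles with period 3.
For j ≥ 9, x_j depends only on (j - 9) mod 3. (224 - 9) mod 3 = 2, so x_{224} = x_{11} = 0.

0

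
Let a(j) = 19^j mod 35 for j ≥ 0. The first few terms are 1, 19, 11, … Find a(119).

Computing terms: a(0) = 1, a(1) = 19, a(2) = 11, a(3) = 34, a(4) = 16, a(5) = 24, a(6) = 1.
Since a(6) = a(0) = 1, the sequence is periodic with period 6.
So a(119) = a(0 + ((119-0) mod 6)) = a(5) = 24.

24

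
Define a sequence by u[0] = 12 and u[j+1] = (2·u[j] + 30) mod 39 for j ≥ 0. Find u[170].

Listing terms: u[0] = 12,  u[1] = 15,  u[2] = 21,  u[3] = 33,  u[4] = 18,  u[5] = 27,  u[6] = 6,  u[7] = 3,  u[8] = 36,  u[9] = 24,  u[10] = 0,  u[11] = 30,  u[12] = 12.
The sequence repeats with period 12.
(170 - 0) mod 12 = 2, so u[170] = u[2] = 21.

21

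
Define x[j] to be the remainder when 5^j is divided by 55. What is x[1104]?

Computing terms: x[1] = 5,  x[2] = 25,  x[3] = 15,  x[4] = 20,  x[5] = 45,  x[6] = 5.
The sequence repeats with period 5.
So x[1104] = x[1 + ((1104-1) mod 5)] = x[4] = 20.

20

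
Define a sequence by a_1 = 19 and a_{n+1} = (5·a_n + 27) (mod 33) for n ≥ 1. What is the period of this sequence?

a_1 = 19,  a_2 = 23,  a_3 = 10,  a_4 = 11,  a_5 = 16,  a_6 = 8,  a_7 = 1,  a_8 = 32,  a_9 = 22,  a_{10} = 5,  a_{11} = 19.
The sequence repeats with period 10.

10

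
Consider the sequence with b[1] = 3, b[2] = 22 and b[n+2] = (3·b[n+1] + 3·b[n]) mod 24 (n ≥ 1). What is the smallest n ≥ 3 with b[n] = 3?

b[1] = 3, b[2] = 22, b[3] = 3, b[4] = 3, b[5] = 18, b[6] = 15, b[7] = 3, b[8] = 6, b[9] = 3, b[10] = 3.
Since (b[9], b[10]) = (b[3], b[4]) = (3, 3) (two consecutive terms determine the rest), the sequence is eventually periodic: after a pre-period of length 2 it cycles with period 6.
The value 3 first appears (with n ≥ 3) at b[3].

3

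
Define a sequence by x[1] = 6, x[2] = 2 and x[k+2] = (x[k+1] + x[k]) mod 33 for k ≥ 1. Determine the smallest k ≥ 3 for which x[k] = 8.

3

Listing terms: x[1] = 6, x[2] = 2, x[3] = 8, x[4] = 10, x[5] = 18, x[6] = 28, x[7] = 13, x[8] = 8, x[9] = 21, x[10] = 29, x[11] = 17, x[12] = 13, x[13] = 30, x[14] = 10, x[15] = 7, x[16] = 17, x[17] = 24, x[18] = 8, x[19] = 32, x[20] = 7, x[21] = 6, x[22] = 13, x[23] = 19, x[24] = 32, x[25] = 18, x[26] = 17, x[27] = 2, x[28] = 19, x[29] = 21, x[30] = 7, x[31] = 28, x[32] = 2, x[33] = 30, x[34] = 32, x[35] = 29, x[36] = 28, x[37] = 24, x[38] = 19, x[39] = 10, x[40] = 29, x[41] = 6, x[42] = 2.
The sequence repeats with period 40.
The value 8 first appears (with k ≥ 3) at x[3].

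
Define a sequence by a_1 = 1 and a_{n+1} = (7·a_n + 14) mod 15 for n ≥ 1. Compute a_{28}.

Computing terms: a_1 = 1; a_2 = 6; a_3 = 11; a_4 = 1.
The sequence repeats with period 3.
So a_{28} = a_{1 + ((28-1) mod 3)} = a_1 = 1.

1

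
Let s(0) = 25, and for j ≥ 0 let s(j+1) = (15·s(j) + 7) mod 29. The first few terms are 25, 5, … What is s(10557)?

5

Computing terms: s(0) = 25, s(1) = 5, s(2) = 24, s(3) = 19, s(4) = 2, s(5) = 8, s(6) = 11, s(7) = 27, s(8) = 6, s(9) = 10, s(10) = 12, s(11) = 13, s(12) = 28, s(13) = 21, s(14) = 3, s(15) = 23, s(16) = 4, s(17) = 9, s(18) = 26, s(19) = 20, s(20) = 17, s(21) = 1, s(22) = 22, s(23) = 18, s(24) = 16, s(25) = 15, s(26) = 0, s(27) = 7, s(28) = 25.
Since s(28) = s(0) = 25, the sequence is periodic with period 28.
So s(10557) = s(0 + ((10557-0) mod 28)) = s(1) = 5.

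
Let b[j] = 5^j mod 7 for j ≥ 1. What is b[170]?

4

We have b[1] = 5; b[2] = 4; b[3] = 6; b[4] = 2; b[5] = 3; b[6] = 1; b[7] = 5.
Since b[7] = b[1] = 5, the sequence is periodic with period 6.
So b[170] = b[1 + ((170-1) mod 6)] = b[2] = 4.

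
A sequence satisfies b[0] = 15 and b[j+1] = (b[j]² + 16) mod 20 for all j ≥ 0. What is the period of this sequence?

b[0] = 15,  b[1] = 1,  b[2] = 17,  b[3] = 5,  b[4] = 1.
Since b[4] = b[1] = 1, the sequence is eventually periodic: after a pre-period of length 1 it cycles with period 3.

3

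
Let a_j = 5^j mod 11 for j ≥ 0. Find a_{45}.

Computing terms: a_0 = 1, a_1 = 5, a_2 = 3, a_3 = 4, a_4 = 9, a_5 = 1.
Since a_5 = a_0 = 1, the sequence is periodic with period 5.
(45 - 0) mod 5 = 0, so a_{45} = a_0 = 1.

1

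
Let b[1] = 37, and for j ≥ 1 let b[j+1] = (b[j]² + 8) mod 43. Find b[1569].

Computing terms: b[1] = 37,  b[2] = 1,  b[3] = 9,  b[4] = 3,  b[5] = 17,  b[6] = 39,  b[7] = 24,  b[8] = 25,  b[9] = 31,  b[10] = 23,  b[11] = 21,  b[12] = 19,  b[13] = 25.
Since b[13] = b[8] = 25, the sequence is eventually periodic: after a pre-period of length 7 it cycles with period 5.
For j ≥ 8, b[j] depends only on (j - 8) mod 5. (1569 - 8) mod 5 = 1, so b[1569] = b[9] = 31.

31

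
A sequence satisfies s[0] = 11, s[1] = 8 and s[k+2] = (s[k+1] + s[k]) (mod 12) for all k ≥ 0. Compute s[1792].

2

We have s[0] = 11; s[1] = 8; s[2] = 7; s[3] = 3; s[4] = 10; s[5] = 1; s[6] = 11; s[7] = 0; s[8] = 11; s[9] = 11; s[10] = 10; s[11] = 9; s[12] = 7; s[13] = 4; s[14] = 11; s[15] = 3; s[16] = 2; s[17] = 5; s[18] = 7; s[19] = 0; s[20] = 7; s[21] = 7; s[22] = 2; s[23] = 9; s[24] = 11; s[25] = 8.
Since (s[24], s[25]) = (s[0], s[1]) = (11, 8) (two consecutive terms determine the rest), the sequence is periodic with period 24.
So s[1792] = s[0 + ((1792-0) mod 24)] = s[16] = 2.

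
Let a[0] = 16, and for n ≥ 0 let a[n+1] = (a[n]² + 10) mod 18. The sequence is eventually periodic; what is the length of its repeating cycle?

3

Computing terms: a[0] = 16, a[1] = 14, a[2] = 8, a[3] = 2, a[4] = 14.
Since a[4] = a[1] = 14, the sequence is eventually periodic: after a pre-period of length 1 it cycles with period 3.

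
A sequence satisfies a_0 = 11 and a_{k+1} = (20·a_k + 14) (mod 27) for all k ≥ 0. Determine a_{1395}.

Listing terms: a_0 = 11,  a_1 = 18,  a_2 = 23,  a_3 = 15,  a_4 = 17,  a_5 = 3,  a_6 = 20,  a_7 = 9,  a_8 = 5,  a_9 = 6,  a_{10} = 26,  a_{11} = 21,  a_{12} = 2,  a_{13} = 0,  a_{14} = 14,  a_{15} = 24,  a_{16} = 8,  a_{17} = 12,  a_{18} = 11.
Since a_{18} = a_0 = 11, the sequence is periodic with period 18.
(1395 - 0) mod 18 = 9, so a_{1395} = a_9 = 6.

6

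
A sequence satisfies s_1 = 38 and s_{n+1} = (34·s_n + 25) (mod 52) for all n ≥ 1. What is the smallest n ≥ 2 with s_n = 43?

6

s_1 = 38, s_2 = 17, s_3 = 31, s_4 = 39, s_5 = 51, s_6 = 43, s_7 = 31.
Since s_7 = s_3 = 31, the sequence is eventually periodic: after a pre-period of length 2 it cycles with period 4.
The value 43 first appears (with n ≥ 2) at s_6.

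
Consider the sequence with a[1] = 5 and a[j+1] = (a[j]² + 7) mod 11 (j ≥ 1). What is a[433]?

Computing terms: a[1] = 5, a[2] = 10, a[3] = 8, a[4] = 5.
Since a[4] = a[1] = 5, the sequence is periodic with period 3.
(433 - 1) mod 3 = 0, so a[433] = a[1] = 5.

5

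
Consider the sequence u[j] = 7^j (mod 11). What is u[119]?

8

Computing terms: u[0] = 1; u[1] = 7; u[2] = 5; u[3] = 2; u[4] = 3; u[5] = 10; u[6] = 4; u[7] = 6; u[8] = 9; u[9] = 8; u[10] = 1.
Since u[10] = u[0] = 1, the sequence is periodic with period 10.
So u[119] = u[0 + ((119-0) mod 10)] = u[9] = 8.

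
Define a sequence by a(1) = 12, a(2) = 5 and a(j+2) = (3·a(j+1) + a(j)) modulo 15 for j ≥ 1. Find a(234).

11

Computing terms: a(1) = 12; a(2) = 5; a(3) = 12; a(4) = 11; a(5) = 0; a(6) = 11; a(7) = 3; a(8) = 5; a(9) = 3; a(10) = 14; a(11) = 0; a(12) = 14; a(13) = 12; a(14) = 5.
The sequence repeats with period 12.
So a(234) = a(1 + ((234-1) mod 12)) = a(6) = 11.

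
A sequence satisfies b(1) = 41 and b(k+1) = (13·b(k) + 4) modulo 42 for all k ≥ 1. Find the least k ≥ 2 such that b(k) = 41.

7

We have b(1) = 41,  b(2) = 33,  b(3) = 13,  b(4) = 5,  b(5) = 27,  b(6) = 19,  b(7) = 41.
Since b(7) = b(1) = 41, the sequence is periodic with period 6.
The value 41 next appears (with k ≥ 2) at b(7).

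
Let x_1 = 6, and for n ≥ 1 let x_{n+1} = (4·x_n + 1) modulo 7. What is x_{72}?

3

Listing terms: x_1 = 6, x_2 = 4, x_3 = 3, x_4 = 6.
The sequence repeats with period 3.
(72 - 1) mod 3 = 2, so x_{72} = x_3 = 3.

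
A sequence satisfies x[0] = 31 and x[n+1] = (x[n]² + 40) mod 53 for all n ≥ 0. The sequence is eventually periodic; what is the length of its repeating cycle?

7

Computing terms: x[0] = 31; x[1] = 47; x[2] = 23; x[3] = 39; x[4] = 24; x[5] = 33; x[6] = 16; x[7] = 31.
The sequence repeats with period 7.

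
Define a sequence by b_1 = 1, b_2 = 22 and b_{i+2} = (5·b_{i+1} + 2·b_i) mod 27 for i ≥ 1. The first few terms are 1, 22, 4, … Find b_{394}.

19

b_1 = 1; b_2 = 22; b_3 = 4; b_4 = 10; b_5 = 4; b_6 = 13; b_7 = 19; b_8 = 13; b_9 = 22; b_{10} = 1; b_{11} = 22.
Since (b_{10}, b_{11}) = (b_1, b_2) = (1, 22) (two consecutive terms determine the rest), the sequence is periodic with period 9.
So b_{394} = b_{1 + ((394-1) mod 9)} = b_7 = 19.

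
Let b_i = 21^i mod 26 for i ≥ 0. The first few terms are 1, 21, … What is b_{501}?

21

b_0 = 1, b_1 = 21, b_2 = 25, b_3 = 5, b_4 = 1.
Since b_4 = b_0 = 1, the sequence is periodic with period 4.
(501 - 0) mod 4 = 1, so b_{501} = b_1 = 21.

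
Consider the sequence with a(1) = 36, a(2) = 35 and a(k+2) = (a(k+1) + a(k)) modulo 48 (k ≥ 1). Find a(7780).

10

Computing terms: a(1) = 36,  a(2) = 35,  a(3) = 23,  a(4) = 10,  a(5) = 33,  a(6) = 43,  a(7) = 28,  a(8) = 23,  a(9) = 3,  a(10) = 26,  a(11) = 29,  a(12) = 7,  a(13) = 36,  a(14) = 43,  a(15) = 31,  a(16) = 26,  a(17) = 9,  a(18) = 35,  a(19) = 44,  a(20) = 31,  a(21) = 27,  a(22) = 10,  a(23) = 37,  a(24) = 47,  a(25) = 36,  a(26) = 35.
Since (a(25), a(26)) = (a(1), a(2)) = (36, 35) (two consecutive terms determine the rest), the sequence is periodic with period 24.
So a(7780) = a(1 + ((7780-1) mod 24)) = a(4) = 10.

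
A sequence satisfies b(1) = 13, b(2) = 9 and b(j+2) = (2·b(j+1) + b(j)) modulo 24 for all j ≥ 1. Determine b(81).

13

We have b(1) = 13; b(2) = 9; b(3) = 7; b(4) = 23; b(5) = 5; b(6) = 9; b(7) = 23; b(8) = 7; b(9) = 13; b(10) = 9.
Since (b(9), b(10)) = (b(1), b(2)) = (13, 9) (two consecutive terms determine the rest), the sequence is periodic with period 8.
(81 - 1) mod 8 = 0, so b(81) = b(1) = 13.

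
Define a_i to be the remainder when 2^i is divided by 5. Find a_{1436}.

1

a_1 = 2,  a_2 = 4,  a_3 = 3,  a_4 = 1,  a_5 = 2.
Since a_5 = a_1 = 2, the sequence is periodic with period 4.
(1436 - 1) mod 4 = 3, so a_{1436} = a_4 = 1.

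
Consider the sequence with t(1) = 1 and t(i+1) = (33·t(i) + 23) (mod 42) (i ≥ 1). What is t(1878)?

We have t(1) = 1,  t(2) = 14,  t(3) = 23,  t(4) = 26,  t(5) = 41,  t(6) = 32,  t(7) = 29,  t(8) = 14.
Since t(8) = t(2) = 14, the sequence is eventually periodic: after a pre-period of length 1 it cycles with period 6.
For i ≥ 2, t(i) depends only on (i - 2) mod 6. (1878 - 2) mod 6 = 4, so t(1878) = t(6) = 32.

32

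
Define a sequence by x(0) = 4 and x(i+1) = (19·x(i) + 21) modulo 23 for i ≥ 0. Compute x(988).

20

x(0) = 4, x(1) = 5, x(2) = 1, x(3) = 17, x(4) = 22, x(5) = 2, x(6) = 13, x(7) = 15, x(8) = 7, x(9) = 16, x(10) = 3, x(11) = 9, x(12) = 8, x(13) = 12, x(14) = 19, x(15) = 14, x(16) = 11, x(17) = 0, x(18) = 21, x(19) = 6, x(20) = 20, x(21) = 10, x(22) = 4.
Since x(22) = x(0) = 4, the sequence is periodic with period 22.
(988 - 0) mod 22 = 20, so x(988) = x(20) = 20.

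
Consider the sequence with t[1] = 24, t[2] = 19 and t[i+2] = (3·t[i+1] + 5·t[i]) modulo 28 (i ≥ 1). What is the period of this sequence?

We have t[1] = 24; t[2] = 19; t[3] = 9; t[4] = 10; t[5] = 19; t[6] = 23; t[7] = 24; t[8] = 19.
The sequence repeats with period 6.

6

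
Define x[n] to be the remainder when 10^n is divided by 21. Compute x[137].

We have x[1] = 10, x[2] = 16, x[3] = 13, x[4] = 4, x[5] = 19, x[6] = 1, x[7] = 10.
The sequence repeats with period 6.
(137 - 1) mod 6 = 4, so x[137] = x[5] = 19.

19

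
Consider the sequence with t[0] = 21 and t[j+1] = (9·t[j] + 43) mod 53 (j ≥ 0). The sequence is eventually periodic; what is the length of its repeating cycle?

Computing terms: t[0] = 21, t[1] = 20, t[2] = 11, t[3] = 36, t[4] = 49, t[5] = 7, t[6] = 0, t[7] = 43, t[8] = 6, t[9] = 44, t[10] = 15, t[11] = 19, t[12] = 2, t[13] = 8, t[14] = 9, t[15] = 18, t[16] = 46, t[17] = 33, t[18] = 22, t[19] = 29, t[20] = 39, t[21] = 23, t[22] = 38, t[23] = 14, t[24] = 10, t[25] = 27, t[26] = 21.
Since t[26] = t[0] = 21, the sequence is periodic with period 26.

26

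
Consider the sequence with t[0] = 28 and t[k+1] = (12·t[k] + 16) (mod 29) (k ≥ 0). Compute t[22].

We have t[0] = 28, t[1] = 4, t[2] = 6, t[3] = 1, t[4] = 28.
Since t[4] = t[0] = 28, the sequence is periodic with period 4.
(22 - 0) mod 4 = 2, so t[22] = t[2] = 6.

6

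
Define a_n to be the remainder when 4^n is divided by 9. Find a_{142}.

We have a_0 = 1; a_1 = 4; a_2 = 7; a_3 = 1.
Since a_3 = a_0 = 1, the sequence is periodic with period 3.
(142 - 0) mod 3 = 1, so a_{142} = a_1 = 4.

4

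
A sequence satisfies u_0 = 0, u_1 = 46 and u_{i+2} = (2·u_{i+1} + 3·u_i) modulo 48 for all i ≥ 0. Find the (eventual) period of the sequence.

Listing terms: u_0 = 0, u_1 = 46, u_2 = 44, u_3 = 34, u_4 = 8, u_5 = 22, u_6 = 20, u_7 = 10, u_8 = 32, u_9 = 46, u_{10} = 44.
Since (u_9, u_{10}) = (u_1, u_2) = (46, 44) (two consecutive terms determine the rest), the sequence is eventually periodic: after a pre-period of length 1 it cycles with period 8.

8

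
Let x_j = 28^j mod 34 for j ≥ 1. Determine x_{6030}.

26

Computing terms: x_1 = 28, x_2 = 2, x_3 = 22, x_4 = 4, x_5 = 10, x_6 = 8, x_7 = 20, x_8 = 16, x_9 = 6, x_{10} = 32, x_{11} = 12, x_{12} = 30, x_{13} = 24, x_{14} = 26, x_{15} = 14, x_{16} = 18, x_{17} = 28.
The sequence repeats with period 16.
So x_{6030} = x_{1 + ((6030-1) mod 16)} = x_{14} = 26.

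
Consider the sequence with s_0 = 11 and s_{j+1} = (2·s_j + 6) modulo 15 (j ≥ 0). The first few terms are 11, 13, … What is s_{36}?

Listing terms: s_0 = 11,  s_1 = 13,  s_2 = 2,  s_3 = 10,  s_4 = 11.
Since s_4 = s_0 = 11, the sequence is periodic with period 4.
(36 - 0) mod 4 = 0, so s_{36} = s_0 = 11.

11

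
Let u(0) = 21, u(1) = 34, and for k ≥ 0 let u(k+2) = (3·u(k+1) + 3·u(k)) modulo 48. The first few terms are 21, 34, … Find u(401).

Computing terms: u(0) = 21, u(1) = 34, u(2) = 21, u(3) = 21, u(4) = 30, u(5) = 9, u(6) = 21, u(7) = 42, u(8) = 45, u(9) = 21, u(10) = 6, u(11) = 33, u(12) = 21, u(13) = 18, u(14) = 21, u(15) = 21.
Since (u(14), u(15)) = (u(2), u(3)) = (21, 21) (two consecutive terms determine the rest), the sequence is eventually periodic: after a pre-period of length 2 it cycles with period 12.
For k ≥ 2, u(k) depends only on (k - 2) mod 12. (401 - 2) mod 12 = 3, so u(401) = u(5) = 9.

9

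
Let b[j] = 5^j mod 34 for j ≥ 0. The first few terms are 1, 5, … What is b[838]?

b[0] = 1,  b[1] = 5,  b[2] = 25,  b[3] = 23,  b[4] = 13,  b[5] = 31,  b[6] = 19,  b[7] = 27,  b[8] = 33,  b[9] = 29,  b[10] = 9,  b[11] = 11,  b[12] = 21,  b[13] = 3,  b[14] = 15,  b[15] = 7,  b[16] = 1.
The sequence repeats with period 16.
(838 - 0) mod 16 = 6, so b[838] = b[6] = 19.

19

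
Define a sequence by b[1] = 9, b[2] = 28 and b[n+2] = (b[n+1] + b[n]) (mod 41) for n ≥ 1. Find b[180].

b[1] = 9,  b[2] = 28,  b[3] = 37,  b[4] = 24,  b[5] = 20,  b[6] = 3,  b[7] = 23,  b[8] = 26,  b[9] = 8,  b[10] = 34,  b[11] = 1,  b[12] = 35,  b[13] = 36,  b[14] = 30,  b[15] = 25,  b[16] = 14,  b[17] = 39,  b[18] = 12,  b[19] = 10,  b[20] = 22,  b[21] = 32,  b[22] = 13,  b[23] = 4,  b[24] = 17,  b[25] = 21,  b[26] = 38,  b[27] = 18,  b[28] = 15,  b[29] = 33,  b[30] = 7,  b[31] = 40,  b[32] = 6,  b[33] = 5,  b[34] = 11,  b[35] = 16,  b[36] = 27,  b[37] = 2,  b[38] = 29,  b[39] = 31,  b[40] = 19,  b[41] = 9,  b[42] = 28.
Since (b[41], b[42]) = (b[1], b[2]) = (9, 28) (two consecutive terms determine the rest), the sequence is periodic with period 40.
(180 - 1) mod 40 = 19, so b[180] = b[20] = 22.

22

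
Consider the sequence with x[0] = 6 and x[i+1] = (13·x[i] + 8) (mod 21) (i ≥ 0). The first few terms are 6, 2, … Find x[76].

Listing terms: x[0] = 6; x[1] = 2; x[2] = 13; x[3] = 9; x[4] = 20; x[5] = 16; x[6] = 6.
Since x[6] = x[0] = 6, the sequence is periodic with period 6.
(76 - 0) mod 6 = 4, so x[76] = x[4] = 20.

20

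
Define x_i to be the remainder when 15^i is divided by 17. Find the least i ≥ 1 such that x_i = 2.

5

We have x_0 = 1, x_1 = 15, x_2 = 4, x_3 = 9, x_4 = 16, x_5 = 2, x_6 = 13, x_7 = 8, x_8 = 1.
The sequence repeats with period 8.
The value 2 first appears (with i ≥ 1) at x_5.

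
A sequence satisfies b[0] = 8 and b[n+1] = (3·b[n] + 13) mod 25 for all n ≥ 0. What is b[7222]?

b[0] = 8,  b[1] = 12,  b[2] = 24,  b[3] = 10,  b[4] = 18,  b[5] = 17,  b[6] = 14,  b[7] = 5,  b[8] = 3,  b[9] = 22,  b[10] = 4,  b[11] = 0,  b[12] = 13,  b[13] = 2,  b[14] = 19,  b[15] = 20,  b[16] = 23,  b[17] = 7,  b[18] = 9,  b[19] = 15,  b[20] = 8.
The sequence repeats with period 20.
(7222 - 0) mod 20 = 2, so b[7222] = b[2] = 24.

24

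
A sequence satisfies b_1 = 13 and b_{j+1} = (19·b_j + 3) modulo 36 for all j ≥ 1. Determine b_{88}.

22

b_1 = 13,  b_2 = 34,  b_3 = 1,  b_4 = 22,  b_5 = 25,  b_6 = 10,  b_7 = 13.
Since b_7 = b_1 = 13, the sequence is periodic with period 6.
So b_{88} = b_{1 + ((88-1) mod 6)} = b_4 = 22.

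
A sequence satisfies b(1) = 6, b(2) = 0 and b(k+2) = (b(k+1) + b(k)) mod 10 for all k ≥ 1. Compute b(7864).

6

b(1) = 6, b(2) = 0, b(3) = 6, b(4) = 6, b(5) = 2, b(6) = 8, b(7) = 0, b(8) = 8, b(9) = 8, b(10) = 6, b(11) = 4, b(12) = 0, b(13) = 4, b(14) = 4, b(15) = 8, b(16) = 2, b(17) = 0, b(18) = 2, b(19) = 2, b(20) = 4, b(21) = 6, b(22) = 0.
The sequence repeats with period 20.
So b(7864) = b(1 + ((7864-1) mod 20)) = b(4) = 6.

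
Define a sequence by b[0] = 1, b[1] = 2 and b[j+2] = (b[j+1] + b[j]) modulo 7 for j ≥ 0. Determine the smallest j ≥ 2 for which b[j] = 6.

5

We have b[0] = 1; b[1] = 2; b[2] = 3; b[3] = 5; b[4] = 1; b[5] = 6; b[6] = 0; b[7] = 6; b[8] = 6; b[9] = 5; b[10] = 4; b[11] = 2; b[12] = 6; b[13] = 1; b[14] = 0; b[15] = 1; b[16] = 1; b[17] = 2.
The sequence repeats with period 16.
The value 6 first appears (with j ≥ 2) at b[5].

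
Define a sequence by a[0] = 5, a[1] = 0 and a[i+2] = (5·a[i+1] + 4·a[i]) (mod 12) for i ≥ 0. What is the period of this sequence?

Listing terms: a[0] = 5,  a[1] = 0,  a[2] = 8,  a[3] = 4,  a[4] = 4,  a[5] = 0,  a[6] = 4,  a[7] = 8,  a[8] = 8,  a[9] = 0,  a[10] = 8.
Since (a[9], a[10]) = (a[1], a[2]) = (0, 8) (two consecutive terms determine the rest), the sequence is eventually periodic: after a pre-period of length 1 it cycles with period 8.

8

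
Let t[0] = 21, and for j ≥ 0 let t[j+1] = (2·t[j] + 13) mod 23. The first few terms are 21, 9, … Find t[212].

t[0] = 21,  t[1] = 9,  t[2] = 8,  t[3] = 6,  t[4] = 2,  t[5] = 17,  t[6] = 1,  t[7] = 15,  t[8] = 20,  t[9] = 7,  t[10] = 4,  t[11] = 21.
Since t[11] = t[0] = 21, the sequence is periodic with period 11.
So t[212] = t[0 + ((212-0) mod 11)] = t[3] = 6.

6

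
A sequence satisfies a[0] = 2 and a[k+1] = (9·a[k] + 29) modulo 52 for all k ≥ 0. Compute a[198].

a[0] = 2,  a[1] = 47,  a[2] = 36,  a[3] = 41,  a[4] = 34,  a[5] = 23,  a[6] = 28,  a[7] = 21,  a[8] = 10,  a[9] = 15,  a[10] = 8,  a[11] = 49,  a[12] = 2.
The sequence repeats with period 12.
So a[198] = a[0 + ((198-0) mod 12)] = a[6] = 28.

28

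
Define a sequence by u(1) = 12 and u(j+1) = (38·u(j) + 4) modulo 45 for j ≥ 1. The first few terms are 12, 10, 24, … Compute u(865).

u(1) = 12,  u(2) = 10,  u(3) = 24,  u(4) = 16,  u(5) = 27,  u(6) = 40,  u(7) = 39,  u(8) = 1,  u(9) = 42,  u(10) = 25,  u(11) = 9,  u(12) = 31,  u(13) = 12.
The sequence repeats with period 12.
So u(865) = u(1 + ((865-1) mod 12)) = u(1) = 12.

12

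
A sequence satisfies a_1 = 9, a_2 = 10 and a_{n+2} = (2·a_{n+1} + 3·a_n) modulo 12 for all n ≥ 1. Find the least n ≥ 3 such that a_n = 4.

a_1 = 9, a_2 = 10, a_3 = 11, a_4 = 4, a_5 = 5, a_6 = 10, a_7 = 11.
Since (a_6, a_7) = (a_2, a_3) = (10, 11) (two consecutive terms determine the rest), the sequence is eventually periodic: after a pre-period of length 1 it cycles with period 4.
The value 4 first appears (with n ≥ 3) at a_4.

4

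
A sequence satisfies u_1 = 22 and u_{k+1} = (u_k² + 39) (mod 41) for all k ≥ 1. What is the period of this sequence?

Computing terms: u_1 = 22; u_2 = 31; u_3 = 16; u_4 = 8; u_5 = 21; u_6 = 29; u_7 = 19; u_8 = 31.
Since u_8 = u_2 = 31, the sequence is eventually periodic: after a pre-period of length 1 it cycles with period 6.

6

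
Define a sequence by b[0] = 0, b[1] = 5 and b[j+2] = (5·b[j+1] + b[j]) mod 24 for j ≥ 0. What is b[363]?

10

Listing terms: b[0] = 0; b[1] = 5; b[2] = 1; b[3] = 10; b[4] = 3; b[5] = 1; b[6] = 8; b[7] = 17; b[8] = 21; b[9] = 2; b[10] = 7; b[11] = 13; b[12] = 0; b[13] = 13; b[14] = 17; b[15] = 2; b[16] = 3; b[17] = 17; b[18] = 16; b[19] = 1; b[20] = 21; b[21] = 10; b[22] = 23; b[23] = 5; b[24] = 0; b[25] = 5.
The sequence repeats with period 24.
(363 - 0) mod 24 = 3, so b[363] = b[3] = 10.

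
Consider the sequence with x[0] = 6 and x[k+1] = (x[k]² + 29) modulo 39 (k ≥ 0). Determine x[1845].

x[0] = 6, x[1] = 26, x[2] = 3, x[3] = 38, x[4] = 30, x[5] = 32, x[6] = 0, x[7] = 29, x[8] = 12, x[9] = 17, x[10] = 6.
Since x[10] = x[0] = 6, the sequence is periodic with period 10.
So x[1845] = x[0 + ((1845-0) mod 10)] = x[5] = 32.

32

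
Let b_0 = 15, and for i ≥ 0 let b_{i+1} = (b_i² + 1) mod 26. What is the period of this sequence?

Listing terms: b_0 = 15, b_1 = 18, b_2 = 13, b_3 = 14, b_4 = 15.
Since b_4 = b_0 = 15, the sequence is periodic with period 4.

4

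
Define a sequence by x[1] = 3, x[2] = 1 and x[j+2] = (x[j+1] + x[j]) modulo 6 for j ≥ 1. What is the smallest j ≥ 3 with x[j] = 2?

6

We have x[1] = 3; x[2] = 1; x[3] = 4; x[4] = 5; x[5] = 3; x[6] = 2; x[7] = 5; x[8] = 1; x[9] = 0; x[10] = 1; x[11] = 1; x[12] = 2; x[13] = 3; x[14] = 5; x[15] = 2; x[16] = 1; x[17] = 3; x[18] = 4; x[19] = 1; x[20] = 5; x[21] = 0; x[22] = 5; x[23] = 5; x[24] = 4; x[25] = 3; x[26] = 1.
The sequence repeats with period 24.
The value 2 first appears (with j ≥ 3) at x[6].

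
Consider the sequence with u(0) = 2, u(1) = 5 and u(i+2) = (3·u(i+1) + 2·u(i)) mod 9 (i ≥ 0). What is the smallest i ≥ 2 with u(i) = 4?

3

Computing terms: u(0) = 2, u(1) = 5, u(2) = 1, u(3) = 4, u(4) = 5, u(5) = 5, u(6) = 7, u(7) = 4, u(8) = 8, u(9) = 5, u(10) = 4, u(11) = 4, u(12) = 2, u(13) = 5.
Since (u(12), u(13)) = (u(0), u(1)) = (2, 5) (two consecutive terms determine the rest), the sequence is periodic with period 12.
The value 4 first appears (with i ≥ 2) at u(3).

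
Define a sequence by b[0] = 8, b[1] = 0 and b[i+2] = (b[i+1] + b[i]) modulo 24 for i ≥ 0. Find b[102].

Computing terms: b[0] = 8,  b[1] = 0,  b[2] = 8,  b[3] = 8,  b[4] = 16,  b[5] = 0,  b[6] = 16,  b[7] = 16,  b[8] = 8,  b[9] = 0.
The sequence repeats with period 8.
So b[102] = b[0 + ((102-0) mod 8)] = b[6] = 16.

16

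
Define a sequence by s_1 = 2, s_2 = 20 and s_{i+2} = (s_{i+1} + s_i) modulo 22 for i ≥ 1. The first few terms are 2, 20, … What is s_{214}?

Computing terms: s_1 = 2,  s_2 = 20,  s_3 = 0,  s_4 = 20,  s_5 = 20,  s_6 = 18,  s_7 = 16,  s_8 = 12,  s_9 = 6,  s_{10} = 18,  s_{11} = 2,  s_{12} = 20.
The sequence repeats with period 10.
(214 - 1) mod 10 = 3, so s_{214} = s_4 = 20.

20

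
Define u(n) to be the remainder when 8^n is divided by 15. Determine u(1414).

4

Listing terms: u(0) = 1, u(1) = 8, u(2) = 4, u(3) = 2, u(4) = 1.
Since u(4) = u(0) = 1, the sequence is periodic with period 4.
So u(1414) = u(0 + ((1414-0) mod 4)) = u(2) = 4.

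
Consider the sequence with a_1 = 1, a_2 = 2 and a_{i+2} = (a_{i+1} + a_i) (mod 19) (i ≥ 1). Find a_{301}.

16

Listing terms: a_1 = 1, a_2 = 2, a_3 = 3, a_4 = 5, a_5 = 8, a_6 = 13, a_7 = 2, a_8 = 15, a_9 = 17, a_{10} = 13, a_{11} = 11, a_{12} = 5, a_{13} = 16, a_{14} = 2, a_{15} = 18, a_{16} = 1, a_{17} = 0, a_{18} = 1, a_{19} = 1, a_{20} = 2.
The sequence repeats with period 18.
(301 - 1) mod 18 = 12, so a_{301} = a_{13} = 16.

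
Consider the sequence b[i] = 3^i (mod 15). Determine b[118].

Computing terms: b[0] = 1; b[1] = 3; b[2] = 9; b[3] = 12; b[4] = 6; b[5] = 3.
Since b[5] = b[1] = 3, the sequence is eventually periodic: after a pre-period of length 1 it cycles with period 4.
For i ≥ 1, b[i] depends only on (i - 1) mod 4. (118 - 1) mod 4 = 1, so b[118] = b[2] = 9.

9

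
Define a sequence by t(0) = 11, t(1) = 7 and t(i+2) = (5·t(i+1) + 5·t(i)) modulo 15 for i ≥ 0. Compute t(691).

Computing terms: t(0) = 11; t(1) = 7; t(2) = 0; t(3) = 5; t(4) = 10; t(5) = 0; t(6) = 5.
Since (t(5), t(6)) = (t(2), t(3)) = (0, 5) (two consecutive terms determine the rest), the sequence is eventually periodic: after a pre-period of length 2 it cycles with period 3.
For i ≥ 2, t(i) depends only on (i - 2) mod 3. (691 - 2) mod 3 = 2, so t(691) = t(4) = 10.

10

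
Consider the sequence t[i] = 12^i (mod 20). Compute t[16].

16

We have t[0] = 1, t[1] = 12, t[2] = 4, t[3] = 8, t[4] = 16, t[5] = 12.
Since t[5] = t[1] = 12, the sequence is eventually periodic: after a pre-period of length 1 it cycles with period 4.
For i ≥ 1, t[i] depends only on (i - 1) mod 4. (16 - 1) mod 4 = 3, so t[16] = t[4] = 16.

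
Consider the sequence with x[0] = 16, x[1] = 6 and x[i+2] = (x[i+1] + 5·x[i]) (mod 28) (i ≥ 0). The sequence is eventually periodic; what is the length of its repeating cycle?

Listing terms: x[0] = 16; x[1] = 6; x[2] = 2; x[3] = 4; x[4] = 14; x[5] = 6; x[6] = 20; x[7] = 22; x[8] = 10; x[9] = 8; x[10] = 2; x[11] = 14; x[12] = 24; x[13] = 10; x[14] = 18; x[15] = 12; x[16] = 18; x[17] = 22; x[18] = 0; x[19] = 26; x[20] = 26; x[21] = 16; x[22] = 6.
Since (x[21], x[22]) = (x[0], x[1]) = (16, 6) (two consecutive terms determine the rest), the sequence is periodic with period 21.

21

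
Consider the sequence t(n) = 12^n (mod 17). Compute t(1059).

Computing terms: t(0) = 1,  t(1) = 12,  t(2) = 8,  t(3) = 11,  t(4) = 13,  t(5) = 3,  t(6) = 2,  t(7) = 7,  t(8) = 16,  t(9) = 5,  t(10) = 9,  t(11) = 6,  t(12) = 4,  t(13) = 14,  t(14) = 15,  t(15) = 10,  t(16) = 1.
The sequence repeats with period 16.
So t(1059) = t(0 + ((1059-0) mod 16)) = t(3) = 11.

11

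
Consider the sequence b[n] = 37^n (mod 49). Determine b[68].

39

Computing terms: b[0] = 1; b[1] = 37; b[2] = 46; b[3] = 36; b[4] = 9; b[5] = 39; b[6] = 22; b[7] = 30; b[8] = 32; b[9] = 8; b[10] = 2; b[11] = 25; b[12] = 43; b[13] = 23; b[14] = 18; b[15] = 29; b[16] = 44; b[17] = 11; b[18] = 15; b[19] = 16; b[20] = 4; b[21] = 1.
The sequence repeats with period 21.
So b[68] = b[0 + ((68-0) mod 21)] = b[5] = 39.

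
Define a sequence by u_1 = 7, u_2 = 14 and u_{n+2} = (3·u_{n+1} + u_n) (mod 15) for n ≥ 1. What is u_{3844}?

11

We have u_1 = 7, u_2 = 14, u_3 = 4, u_4 = 11, u_5 = 7, u_6 = 2, u_7 = 13, u_8 = 11, u_9 = 1, u_{10} = 14, u_{11} = 13, u_{12} = 8, u_{13} = 7, u_{14} = 14.
The sequence repeats with period 12.
So u_{3844} = u_{1 + ((3844-1) mod 12)} = u_4 = 11.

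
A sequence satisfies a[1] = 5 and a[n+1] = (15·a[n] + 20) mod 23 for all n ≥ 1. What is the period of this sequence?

Listing terms: a[1] = 5,  a[2] = 3,  a[3] = 19,  a[4] = 6,  a[5] = 18,  a[6] = 14,  a[7] = 0,  a[8] = 20,  a[9] = 21,  a[10] = 13,  a[11] = 8,  a[12] = 2,  a[13] = 4,  a[14] = 11,  a[15] = 1,  a[16] = 12,  a[17] = 16,  a[18] = 7,  a[19] = 10,  a[20] = 9,  a[21] = 17,  a[22] = 22,  a[23] = 5.
The sequence repeats with period 22.

22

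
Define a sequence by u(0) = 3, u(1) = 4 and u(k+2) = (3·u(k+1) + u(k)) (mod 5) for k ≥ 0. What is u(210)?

2

u(0) = 3; u(1) = 4; u(2) = 0; u(3) = 4; u(4) = 2; u(5) = 0; u(6) = 2; u(7) = 1; u(8) = 0; u(9) = 1; u(10) = 3; u(11) = 0; u(12) = 3; u(13) = 4.
The sequence repeats with period 12.
So u(210) = u(0 + ((210-0) mod 12)) = u(6) = 2.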